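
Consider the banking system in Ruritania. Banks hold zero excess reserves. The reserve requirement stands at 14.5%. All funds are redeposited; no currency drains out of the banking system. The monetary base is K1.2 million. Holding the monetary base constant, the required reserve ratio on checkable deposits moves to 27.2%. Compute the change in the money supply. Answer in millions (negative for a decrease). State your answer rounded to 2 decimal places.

Initially m₁ = 1 / (0.145) ≈ 6.8966, so M₁ = 6.8966 × 1.2 ≈ 8.2759 million.
After the change m₂ = 1 / (0.272) ≈ 3.6765, so M₂ = 3.6765 × 1.2 = 4.4118 million.
ΔM = M₂ − M₁ = 4.4118 − 8.2759 = -3.8641 million.

-3.86 million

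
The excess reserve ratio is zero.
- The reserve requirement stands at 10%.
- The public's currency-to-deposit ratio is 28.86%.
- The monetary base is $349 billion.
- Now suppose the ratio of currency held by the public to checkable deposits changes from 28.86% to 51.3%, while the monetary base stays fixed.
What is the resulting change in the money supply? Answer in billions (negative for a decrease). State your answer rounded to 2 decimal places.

Initially m₁ = (1 + 0.2886) / (0.1 + 0.2886) ≈ 3.316006, so M₁ = 3.316006 × 349 ≈ 1157.2861 billion.
After the change m₂ = (1 + 0.513) / (0.1 + 0.513) ≈ 2.468189, so M₂ = 2.468189 × 349 ≈ 861.398 billion.
ΔM = M₂ − M₁ = 861.398 − 1157.2861 = -295.8881 billion.

-295.89 billion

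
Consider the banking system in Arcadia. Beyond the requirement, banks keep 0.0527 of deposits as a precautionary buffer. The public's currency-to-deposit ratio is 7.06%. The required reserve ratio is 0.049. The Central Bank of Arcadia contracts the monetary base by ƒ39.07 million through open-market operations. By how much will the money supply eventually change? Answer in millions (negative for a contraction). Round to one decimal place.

-242.8 million

The money multiplier is m = (1 + c) / (rr + e + c) = (1 + 0.0706) / (0.049 + 0.0527 + 0.0706) ≈ 6.2136.
The sale removes 39.07 million of base, so ΔM = m × ΔMB = 6.2136 × (−39.07) ≈ -242.7654 million.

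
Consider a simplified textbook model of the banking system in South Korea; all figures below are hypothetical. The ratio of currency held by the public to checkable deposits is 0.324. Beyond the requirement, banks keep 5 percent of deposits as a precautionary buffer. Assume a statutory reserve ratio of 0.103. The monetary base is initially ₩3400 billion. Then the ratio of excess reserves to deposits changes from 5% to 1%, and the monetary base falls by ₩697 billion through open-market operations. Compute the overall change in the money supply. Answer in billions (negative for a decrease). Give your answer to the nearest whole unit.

Before: m₁ = (1 + 0.324) / (0.103 + 0.05 + 0.324) ≈ 2.77568, MB₁ = 3400, so M₁ = 2.77568 × 3400 = 9437.312 billion.
After: m₂ = (1 + 0.324) / (0.103 + 0.01 + 0.324) ≈ 3.02975, MB₂ = 3400 − 697 = 2703, so M₂ = 3.02975 × 2703 ≈ 8189.4142 billion.
ΔM = M₂ − M₁ = 8189.4142 − 9437.312 = -1247.8978 billion.

-1248 billion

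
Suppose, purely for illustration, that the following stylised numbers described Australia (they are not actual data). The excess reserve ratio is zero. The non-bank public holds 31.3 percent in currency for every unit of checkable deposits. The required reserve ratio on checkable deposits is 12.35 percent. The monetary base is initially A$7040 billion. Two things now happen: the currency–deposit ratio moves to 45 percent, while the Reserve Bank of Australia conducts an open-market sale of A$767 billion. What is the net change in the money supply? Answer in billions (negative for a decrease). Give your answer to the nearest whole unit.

-5316 billion

Before: m₁ = (1 + 0.313) / (0.1235 + 0.313) ≈ 3.00802, MB₁ = 7040, so M₁ = 3.00802 × 7040 = 21176.4608 billion.
After: m₂ = (1 + 0.45) / (0.1235 + 0.45) ≈ 2.52833, MB₂ = 7040 − 767 = 6273, so M₂ = 2.52833 × 6273 ≈ 15860.2141 billion.
ΔM = M₂ − M₁ = 15860.2141 − 21176.4608 = -5316.2467 billion.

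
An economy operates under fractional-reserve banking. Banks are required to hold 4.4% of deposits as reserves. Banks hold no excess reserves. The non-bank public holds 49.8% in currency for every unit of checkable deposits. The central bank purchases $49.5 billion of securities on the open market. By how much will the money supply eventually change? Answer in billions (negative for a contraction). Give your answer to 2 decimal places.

$136.81 billion

The money multiplier is m = (1 + c) / (rr + c) = (1 + 0.498) / (0.044 + 0.498) ≈ 2.76384.
The purchase adds 49.5 billion of base, so ΔM = m × ΔMB = 2.76384 × (+49.5) ≈ 136.8101 billion.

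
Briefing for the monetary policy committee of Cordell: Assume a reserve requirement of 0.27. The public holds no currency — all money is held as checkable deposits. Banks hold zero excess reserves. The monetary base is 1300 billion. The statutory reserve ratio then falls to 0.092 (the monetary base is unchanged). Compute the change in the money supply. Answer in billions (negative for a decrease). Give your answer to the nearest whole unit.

Initially m₁ = 1 / (0.27) ≈ 3.70370, so M₁ = 3.70370 × 1300 = 4814.81 billion.
After the change m₂ = 1 / (0.092) ≈ 10.86957, so M₂ = 10.86957 × 1300 = 14130.441 billion.
ΔM = M₂ − M₁ = 14130.441 − 4814.81 = 9315.631 billion.

9316 billion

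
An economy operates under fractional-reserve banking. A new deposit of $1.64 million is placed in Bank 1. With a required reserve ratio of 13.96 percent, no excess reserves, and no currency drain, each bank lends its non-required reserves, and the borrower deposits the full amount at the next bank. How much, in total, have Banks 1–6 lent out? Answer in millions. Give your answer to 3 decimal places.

Bank i lends (1 − rr)^i of the original deposit: Bank 1 lends 1.64·0.8604 ≈ 1.4111, Bank 2 lends 1.64·0.8604² ≈ 1.2141, and so on.
Summing a geometric series: total = 1.64·[0.8604·(1 − 0.8604^6) / (1 − 0.8604)] ≈ 6.0071 million.

$6.007 million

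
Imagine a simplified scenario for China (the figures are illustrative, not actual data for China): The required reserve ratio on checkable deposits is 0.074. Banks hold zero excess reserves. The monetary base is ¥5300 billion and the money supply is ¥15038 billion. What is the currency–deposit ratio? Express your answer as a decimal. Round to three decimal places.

0.430

Using m = M/MB = 15038/5300 ≈ 2.837358. From m = (1 + c)/(c + rr + e), rearranging gives 1 + c = m·(c + rr + e), so c·(1 − m) = m·(rr + e) − 1.
Hence c = [m·(rr + e) − 1]/(1 − m) = [2.837358 × (0.074 + 0) − 1] / (1 − 2.837358) ≈ 0.429985.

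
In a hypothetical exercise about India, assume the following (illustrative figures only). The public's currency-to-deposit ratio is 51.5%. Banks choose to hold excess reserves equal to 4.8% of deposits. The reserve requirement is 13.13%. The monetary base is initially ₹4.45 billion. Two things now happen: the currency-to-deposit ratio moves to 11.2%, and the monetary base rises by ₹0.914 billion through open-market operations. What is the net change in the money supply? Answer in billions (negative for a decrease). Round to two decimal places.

Before: m₁ = (1 + 0.515) / (0.1313 + 0.048 + 0.515) ≈ 2.1821, MB₁ = 4.45, so M₁ = 2.1821 × 4.45 ≈ 9.7103 billion.
After: m₂ = (1 + 0.112) / (0.1313 + 0.048 + 0.112) ≈ 3.8174, MB₂ = 4.45 + 0.914 = 5.364, so M₂ = 3.8174 × 5.364 ≈ 20.4765 billion.
ΔM = M₂ − M₁ = 20.4765 − 9.7103 = 10.7662 billion.

₹10.77 billion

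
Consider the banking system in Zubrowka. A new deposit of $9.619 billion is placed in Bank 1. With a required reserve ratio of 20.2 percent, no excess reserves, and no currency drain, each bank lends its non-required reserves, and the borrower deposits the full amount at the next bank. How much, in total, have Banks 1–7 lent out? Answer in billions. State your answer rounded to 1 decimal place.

$30.2 billion

Bank i lends (1 − rr)^i of the original deposit: Bank 1 lends 9.619·0.7980 ≈ 7.6760, Bank 2 lends 9.619·0.7980² ≈ 6.1254, and so on.
Summing a geometric series: total = 9.619·[0.7980·(1 − 0.7980^7) / (1 − 0.7980)] ≈ 30.1691 billion.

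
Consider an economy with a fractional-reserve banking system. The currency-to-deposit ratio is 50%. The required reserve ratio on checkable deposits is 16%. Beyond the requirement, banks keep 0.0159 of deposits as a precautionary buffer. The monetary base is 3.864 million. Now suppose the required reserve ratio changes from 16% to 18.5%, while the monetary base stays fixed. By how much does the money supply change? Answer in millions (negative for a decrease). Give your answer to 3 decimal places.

-0.306 million

Initially m₁ = (1 + 0.5) / (0.16 + 0.0159 + 0.5) ≈ 2.21926, so M₁ = 2.21926 × 3.864 ≈ 8.5752 million.
After the change m₂ = (1 + 0.5) / (0.185 + 0.0159 + 0.5) ≈ 2.14011, so M₂ = 2.14011 × 3.864 ≈ 8.2694 million.
ΔM = M₂ − M₁ = 8.2694 − 8.5752 = -0.3058 million.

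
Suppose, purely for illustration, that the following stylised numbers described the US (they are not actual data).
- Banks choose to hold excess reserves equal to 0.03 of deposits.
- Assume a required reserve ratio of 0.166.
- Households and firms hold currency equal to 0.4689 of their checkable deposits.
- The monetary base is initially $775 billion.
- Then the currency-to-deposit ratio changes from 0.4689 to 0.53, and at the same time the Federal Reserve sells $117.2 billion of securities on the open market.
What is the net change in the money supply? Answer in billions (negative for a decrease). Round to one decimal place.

-325.9 billion

Before: m₁ = (1 + 0.4689) / (0.166 + 0.03 + 0.4689) ≈ 2.20920, MB₁ = 775, so M₁ = 2.20920 × 775 = 1712.13 billion.
After: m₂ = (1 + 0.53) / (0.166 + 0.03 + 0.53) ≈ 2.10744, MB₂ = 775 − 117.2 = 657.8, so M₂ = 2.10744 × 657.8 ≈ 1386.274 billion.
ΔM = M₂ − M₁ = 1386.274 − 1712.13 = -325.856 billion.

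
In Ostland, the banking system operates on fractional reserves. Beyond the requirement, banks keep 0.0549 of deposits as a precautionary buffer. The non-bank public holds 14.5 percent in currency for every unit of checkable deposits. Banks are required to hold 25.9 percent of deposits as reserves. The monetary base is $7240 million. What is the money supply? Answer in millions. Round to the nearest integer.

The money multiplier is m = (1 + c) / (rr + e + c) = (1 + 0.145) / (0.259 + 0.0549 + 0.145) ≈ 2.49510.
So M = m × MB = 2.49510 × 7240 = 18064.524 million.

$18065 million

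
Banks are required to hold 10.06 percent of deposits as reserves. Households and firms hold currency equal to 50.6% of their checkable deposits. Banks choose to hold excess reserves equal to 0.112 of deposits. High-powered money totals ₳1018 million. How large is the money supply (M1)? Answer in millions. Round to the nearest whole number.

The money multiplier is m = (1 + c) / (rr + e + c) = (1 + 0.506) / (0.1006 + 0.112 + 0.506) ≈ 2.09574.
So M = m × MB = 2.09574 × 1018 ≈ 2133.4633 million.

₳2133 million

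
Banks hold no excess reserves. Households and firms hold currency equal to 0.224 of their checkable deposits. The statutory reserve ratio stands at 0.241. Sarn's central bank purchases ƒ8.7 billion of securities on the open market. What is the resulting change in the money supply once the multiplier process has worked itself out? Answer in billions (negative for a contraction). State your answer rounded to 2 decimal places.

ƒ22.90 billion

The money multiplier is m = (1 + c) / (rr + c) = (1 + 0.224) / (0.241 + 0.224) ≈ 2.6323.
The purchase adds 8.7 billion of base, so ΔM = m × ΔMB = 2.6323 × (+8.7) ≈ 22.901 billion.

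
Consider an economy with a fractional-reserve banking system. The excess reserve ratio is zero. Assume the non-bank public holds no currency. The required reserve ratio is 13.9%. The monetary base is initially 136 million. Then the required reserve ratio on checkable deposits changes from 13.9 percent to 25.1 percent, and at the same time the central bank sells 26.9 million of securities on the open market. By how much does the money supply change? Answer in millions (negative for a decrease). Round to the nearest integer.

Before: m₁ = 1 / (0.139) ≈ 7.1942, MB₁ = 136, so M₁ = 7.1942 × 136 = 978.4112 million.
After: m₂ = 1 / (0.251) ≈ 3.9841, MB₂ = 136 − 26.9 = 109.1, so M₂ = 3.9841 × 109.1 ≈ 434.6653 million.
ΔM = M₂ − M₁ = 434.6653 − 978.4112 = -543.7459 million.

-544 million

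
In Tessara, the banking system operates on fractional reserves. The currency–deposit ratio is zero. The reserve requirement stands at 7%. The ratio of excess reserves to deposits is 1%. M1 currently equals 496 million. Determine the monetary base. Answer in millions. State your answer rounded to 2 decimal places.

39.68 million

The money multiplier is m = 1 / (rr + e) = 1 / (0.07 + 0.01) = 12.5.
MB = M / m = 496 / 12.5 = 39.68 million.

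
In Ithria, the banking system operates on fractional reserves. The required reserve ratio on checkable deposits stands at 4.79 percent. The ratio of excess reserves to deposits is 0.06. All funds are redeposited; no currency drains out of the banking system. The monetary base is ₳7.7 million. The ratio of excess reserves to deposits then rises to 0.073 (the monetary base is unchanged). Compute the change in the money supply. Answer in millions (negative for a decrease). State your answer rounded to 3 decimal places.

-7.673 million

Initially m₁ = 1 / (0.0479 + 0.06) ≈ 9.26784, so M₁ = 9.26784 × 7.7 ≈ 71.3624 million.
After the change m₂ = 1 / (0.0479 + 0.073) ≈ 8.27130, so M₂ = 8.27130 × 7.7 ≈ 63.689 million.
ΔM = M₂ − M₁ = 63.689 − 71.3624 = -7.6734 million.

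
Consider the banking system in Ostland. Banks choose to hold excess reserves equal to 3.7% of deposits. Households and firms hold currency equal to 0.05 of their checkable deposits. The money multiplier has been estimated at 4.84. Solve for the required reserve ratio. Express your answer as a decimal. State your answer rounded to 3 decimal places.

0.130

Using m = 4.84. Since m = (1 + c)/(c + rr + e), the denominator satisfies c + rr + e = (1 + c)/m = (1 + 0.05) / 4.84 ≈ 0.216942.
With c = 0.05 and e = 0.037, the required reserve ratio is 0.216942 − 0.05 − 0.037 = 0.129942.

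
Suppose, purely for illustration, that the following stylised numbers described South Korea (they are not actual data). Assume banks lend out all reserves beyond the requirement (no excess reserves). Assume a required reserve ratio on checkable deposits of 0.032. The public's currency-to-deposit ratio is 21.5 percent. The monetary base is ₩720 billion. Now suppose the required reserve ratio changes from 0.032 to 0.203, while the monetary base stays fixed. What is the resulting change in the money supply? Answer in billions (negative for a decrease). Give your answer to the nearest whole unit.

-1449 billion

Initially m₁ = (1 + 0.215) / (0.032 + 0.215) ≈ 4.9190, so M₁ = 4.9190 × 720 = 3541.68 billion.
After the change m₂ = (1 + 0.215) / (0.203 + 0.215) ≈ 2.9067, so M₂ = 2.9067 × 720 = 2092.824 billion.
ΔM = M₂ − M₁ = 2092.824 − 3541.68 = -1448.856 billion.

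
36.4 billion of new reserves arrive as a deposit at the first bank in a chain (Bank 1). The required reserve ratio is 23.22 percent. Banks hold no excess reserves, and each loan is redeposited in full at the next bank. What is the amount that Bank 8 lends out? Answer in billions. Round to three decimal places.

Each bank lends a fraction (1 − rr) = 0.7678 of the deposit it receives, so Bank 8 receives 36.4·0.7678^7 and lends 36.4·0.7678^8 ≈ 4.3963 billion.

4.396 billion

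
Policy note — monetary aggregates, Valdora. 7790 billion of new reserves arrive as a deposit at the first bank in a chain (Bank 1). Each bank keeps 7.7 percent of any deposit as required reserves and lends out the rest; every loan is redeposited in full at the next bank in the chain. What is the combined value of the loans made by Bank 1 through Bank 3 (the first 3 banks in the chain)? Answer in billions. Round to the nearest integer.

19952 billion

Bank i lends (1 − rr)^i of the original deposit: Bank 1 lends 7790·0.9230 = 7190.1700, Bank 2 lends 7790·0.9230² ≈ 6636.5269, and so on.
Summing a geometric series: total = 7790·[0.9230·(1 − 0.9230^3) / (1 − 0.9230)] ≈ 19952.2112 billion.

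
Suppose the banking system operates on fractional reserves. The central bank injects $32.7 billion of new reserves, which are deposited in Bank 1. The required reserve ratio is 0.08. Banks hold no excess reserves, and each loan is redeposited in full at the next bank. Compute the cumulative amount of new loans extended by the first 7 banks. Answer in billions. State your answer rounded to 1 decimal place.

Bank i lends (1 − rr)^i of the original deposit: Bank 1 lends 32.7·0.9200 = 30.0840, Bank 2 lends 32.7·0.9200² ≈ 27.6773, and so on.
Summing a geometric series: total = 32.7·[0.9200·(1 − 0.9200^7) / (1 − 0.9200)] ≈ 166.2718 billion.

$166.3 billion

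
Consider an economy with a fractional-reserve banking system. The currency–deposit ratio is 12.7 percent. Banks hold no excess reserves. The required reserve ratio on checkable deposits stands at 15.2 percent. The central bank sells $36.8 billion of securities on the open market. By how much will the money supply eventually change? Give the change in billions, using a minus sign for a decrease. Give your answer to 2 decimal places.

The money multiplier is m = (1 + c) / (rr + c) = (1 + 0.127) / (0.152 + 0.127) ≈ 4.03943.
The sale removes 36.8 billion of base, so ΔM = m × ΔMB = 4.03943 × (−36.8) ≈ -148.651 billion.

-148.65 billion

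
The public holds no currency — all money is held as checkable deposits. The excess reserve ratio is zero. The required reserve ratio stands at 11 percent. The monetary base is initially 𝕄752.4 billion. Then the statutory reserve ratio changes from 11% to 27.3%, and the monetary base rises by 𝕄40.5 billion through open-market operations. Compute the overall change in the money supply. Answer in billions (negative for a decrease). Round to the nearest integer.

Before: m₁ = 1 / (0.11) ≈ 9.0909, MB₁ = 752.4, so M₁ = 9.0909 × 752.4 ≈ 6839.9932 billion.
After: m₂ = 1 / (0.273) ≈ 3.6630, MB₂ = 752.4 + 40.5 = 792.9, so M₂ = 3.6630 × 792.9 = 2904.3927 billion.
ΔM = M₂ − M₁ = 2904.3927 − 6839.9932 = -3935.6005 billion.

-3936 billion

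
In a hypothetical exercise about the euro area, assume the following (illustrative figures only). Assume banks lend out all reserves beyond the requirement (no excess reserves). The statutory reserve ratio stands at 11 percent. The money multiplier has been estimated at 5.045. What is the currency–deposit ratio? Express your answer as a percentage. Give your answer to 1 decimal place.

11.0%

Using m = 5.045. From m = (1 + c)/(c + rr + e), rearranging gives 1 + c = m·(c + rr + e), so c·(1 − m) = m·(rr + e) − 1.
Hence c = [m·(rr + e) − 1]/(1 − m) = [5.045 × (0.11 + 0) − 1] / (1 − 5.045) ≈ 0.110025.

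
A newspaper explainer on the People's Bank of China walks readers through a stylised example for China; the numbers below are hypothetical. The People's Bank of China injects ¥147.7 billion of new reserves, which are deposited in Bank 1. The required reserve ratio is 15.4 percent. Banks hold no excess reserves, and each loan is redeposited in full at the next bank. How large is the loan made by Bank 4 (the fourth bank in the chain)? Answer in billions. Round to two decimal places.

Each bank lends a fraction (1 − rr) = 0.8460 of the deposit it receives, so Bank 4 receives 147.7·0.8460^3 and lends 147.7·0.8460^4 ≈ 75.6592 billion.

¥75.66 billion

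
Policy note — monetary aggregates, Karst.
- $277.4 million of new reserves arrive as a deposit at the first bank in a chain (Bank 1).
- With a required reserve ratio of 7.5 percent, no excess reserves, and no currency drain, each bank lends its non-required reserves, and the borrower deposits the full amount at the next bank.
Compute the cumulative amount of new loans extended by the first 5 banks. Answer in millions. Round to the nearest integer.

Bank i lends (1 − rr)^i of the original deposit: Bank 1 lends 277.4·0.9250 = 256.5950, Bank 2 lends 277.4·0.9250² ≈ 237.3504, and so on.
Summing a geometric series: total = 277.4·[0.9250·(1 − 0.9250^5) / (1 − 0.9250)] ≈ 1104.4291 million.

$1104 million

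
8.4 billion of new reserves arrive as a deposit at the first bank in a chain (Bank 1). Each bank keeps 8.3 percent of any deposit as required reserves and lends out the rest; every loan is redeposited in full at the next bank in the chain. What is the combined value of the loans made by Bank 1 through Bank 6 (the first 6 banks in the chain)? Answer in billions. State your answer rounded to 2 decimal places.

Bank i lends (1 − rr)^i of the original deposit: Bank 1 lends 8.4·0.9170 = 7.7028, Bank 2 lends 8.4·0.9170² ≈ 7.0635, and so on.
Summing a geometric series: total = 8.4·[0.9170·(1 − 0.9170^6) / (1 − 0.9170)] ≈ 37.6242 billion.

37.62 billion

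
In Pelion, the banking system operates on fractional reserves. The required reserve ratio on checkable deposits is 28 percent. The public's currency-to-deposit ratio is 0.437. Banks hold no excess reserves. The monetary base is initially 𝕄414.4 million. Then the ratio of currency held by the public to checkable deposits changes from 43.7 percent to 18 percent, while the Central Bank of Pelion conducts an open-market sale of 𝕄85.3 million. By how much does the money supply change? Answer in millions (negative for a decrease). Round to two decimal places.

Before: m₁ = (1 + 0.437) / (0.28 + 0.437) ≈ 2.004184, MB₁ = 414.4, so M₁ = 2.004184 × 414.4 ≈ 830.5338 million.
After: m₂ = (1 + 0.18) / (0.28 + 0.18) ≈ 2.565217, MB₂ = 414.4 − 85.3 = 329.1, so M₂ = 2.565217 × 329.1 ≈ 844.2129 million.
ΔM = M₂ − M₁ = 844.2129 − 830.5338 = 13.6791 million.

𝕄13.68 million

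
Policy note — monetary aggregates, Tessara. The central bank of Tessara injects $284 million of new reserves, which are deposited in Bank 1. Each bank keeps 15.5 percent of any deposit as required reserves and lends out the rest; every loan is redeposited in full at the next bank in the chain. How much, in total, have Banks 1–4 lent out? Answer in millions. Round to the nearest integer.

$759 million

Bank i lends (1 − rr)^i of the original deposit: Bank 1 lends 284·0.8450 = 239.9800, Bank 2 lends 284·0.8450² = 202.7831, and so on.
Summing a geometric series: total = 284·[0.8450·(1 − 0.8450^4) / (1 − 0.8450)] ≈ 758.9070 million.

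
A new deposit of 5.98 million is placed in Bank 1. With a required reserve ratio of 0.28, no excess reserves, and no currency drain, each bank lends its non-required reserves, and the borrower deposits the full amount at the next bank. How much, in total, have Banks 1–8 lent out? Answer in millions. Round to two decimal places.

Bank i lends (1 − rr)^i of the original deposit: Bank 1 lends 5.98·0.7200 = 4.3056, Bank 2 lends 5.98·0.7200² ≈ 3.1000, and so on.
Summing a geometric series: total = 5.98·[0.7200·(1 − 0.7200^8) / (1 − 0.7200)] ≈ 14.2666 million.

14.27 million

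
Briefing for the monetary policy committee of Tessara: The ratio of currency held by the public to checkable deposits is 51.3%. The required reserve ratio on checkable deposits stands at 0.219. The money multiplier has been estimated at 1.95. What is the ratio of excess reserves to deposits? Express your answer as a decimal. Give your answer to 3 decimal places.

Using m = 1.95. Since m = (1 + c)/(c + rr + e), the denominator satisfies c + rr + e = (1 + c)/m = (1 + 0.513) / 1.95 ≈ 0.775897.
With c = 0.513 and rr = 0.219, the ratio of excess reserves to deposits is 0.775897 − 0.513 − 0.219 = 0.043897.

0.044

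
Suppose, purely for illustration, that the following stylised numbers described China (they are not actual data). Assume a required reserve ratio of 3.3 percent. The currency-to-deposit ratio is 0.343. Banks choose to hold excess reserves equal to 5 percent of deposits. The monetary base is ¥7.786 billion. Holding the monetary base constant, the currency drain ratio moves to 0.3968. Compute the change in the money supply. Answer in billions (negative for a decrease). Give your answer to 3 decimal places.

-1.879 billion

Initially m₁ = (1 + 0.343) / (0.033 + 0.05 + 0.343) ≈ 3.15258, so M₁ = 3.15258 × 7.786 ≈ 24.546 billion.
After the change m₂ = (1 + 0.3968) / (0.033 + 0.05 + 0.3968) ≈ 2.91121, so M₂ = 2.91121 × 7.786 ≈ 22.6667 billion.
ΔM = M₂ − M₁ = 22.6667 − 24.546 = -1.8793 billion.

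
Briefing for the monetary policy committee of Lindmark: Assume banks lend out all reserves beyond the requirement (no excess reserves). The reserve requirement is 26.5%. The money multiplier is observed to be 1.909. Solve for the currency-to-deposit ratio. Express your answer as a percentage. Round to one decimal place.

54.4%

Using m = 1.909. From m = (1 + c)/(c + rr + e), rearranging gives 1 + c = m·(c + rr + e), so c·(1 − m) = m·(rr + e) − 1.
Hence c = [m·(rr + e) − 1]/(1 − m) = [1.909 × (0.265 + 0) − 1] / (1 − 1.909) ≈ 0.543581.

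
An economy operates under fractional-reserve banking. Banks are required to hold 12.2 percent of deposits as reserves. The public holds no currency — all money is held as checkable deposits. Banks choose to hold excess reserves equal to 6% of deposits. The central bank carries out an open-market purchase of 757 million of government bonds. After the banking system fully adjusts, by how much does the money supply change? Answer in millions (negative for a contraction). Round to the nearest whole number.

4159 million

The money multiplier is m = 1 / (rr + e) = 1 / (0.122 + 0.06) ≈ 5.4945.
The purchase adds 757 million of base, so ΔM = m × ΔMB = 5.4945 × (+757) = 4159.3365 million.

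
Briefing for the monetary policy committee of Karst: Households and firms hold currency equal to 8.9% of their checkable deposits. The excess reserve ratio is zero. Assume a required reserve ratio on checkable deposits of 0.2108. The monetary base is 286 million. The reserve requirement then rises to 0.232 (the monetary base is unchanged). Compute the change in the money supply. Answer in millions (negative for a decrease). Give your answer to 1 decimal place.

Initially m₁ = (1 + 0.089) / (0.2108 + 0.089) ≈ 3.63242, so M₁ = 3.63242 × 286 ≈ 1038.8721 million.
After the change m₂ = (1 + 0.089) / (0.232 + 0.089) ≈ 3.39252, so M₂ = 3.39252 × 286 ≈ 970.2607 million.
ΔM = M₂ − M₁ = 970.2607 − 1038.8721 = -68.6114 million.

-68.6 million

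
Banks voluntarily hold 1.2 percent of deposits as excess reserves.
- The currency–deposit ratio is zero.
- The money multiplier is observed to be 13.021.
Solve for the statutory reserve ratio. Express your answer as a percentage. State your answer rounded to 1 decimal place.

6.5%

Using m = 13.021. Since m = (1 + c)/(c + rr + e), the denominator satisfies c + rr + e = (1 + c)/m = (1 + 0) / 13.021 ≈ 0.076799.
With c = 0 and e = 0.012, the statutory reserve ratio is 0.076799 − 0 − 0.012 = 0.064799.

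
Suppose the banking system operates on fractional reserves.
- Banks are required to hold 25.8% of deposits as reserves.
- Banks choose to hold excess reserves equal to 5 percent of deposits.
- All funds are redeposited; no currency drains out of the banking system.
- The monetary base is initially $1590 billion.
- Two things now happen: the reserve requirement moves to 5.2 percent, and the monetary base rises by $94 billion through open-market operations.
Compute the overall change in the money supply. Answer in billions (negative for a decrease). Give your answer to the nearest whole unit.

Before: m₁ = 1 / (0.258 + 0.05) ≈ 3.24675, MB₁ = 1590, so M₁ = 3.24675 × 1590 = 5162.3325 billion.
After: m₂ = 1 / (0.052 + 0.05) ≈ 9.80392, MB₂ = 1590 + 94 = 1684, so M₂ = 9.80392 × 1684 ≈ 16509.8013 billion.
ΔM = M₂ − M₁ = 16509.8013 − 5162.3325 = 11347.4688 billion.

$11347 billion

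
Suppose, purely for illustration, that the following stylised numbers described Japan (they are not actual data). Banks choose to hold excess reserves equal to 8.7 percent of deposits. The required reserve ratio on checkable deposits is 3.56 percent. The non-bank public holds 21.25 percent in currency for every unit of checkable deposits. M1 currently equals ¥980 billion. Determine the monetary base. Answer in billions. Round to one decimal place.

The money multiplier is m = (1 + c) / (rr + e + c) = (1 + 0.2125) / (0.0356 + 0.087 + 0.2125) ≈ 3.61832.
MB = M / m = 980 / 3.61832 ≈ 270.8439 billion.

¥270.8 billion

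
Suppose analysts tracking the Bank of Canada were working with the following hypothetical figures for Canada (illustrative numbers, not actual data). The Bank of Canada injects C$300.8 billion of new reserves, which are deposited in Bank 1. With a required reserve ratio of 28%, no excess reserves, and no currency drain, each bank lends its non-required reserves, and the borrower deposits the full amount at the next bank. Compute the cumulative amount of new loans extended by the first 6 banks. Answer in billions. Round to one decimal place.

C$665.7 billion

Bank i lends (1 − rr)^i of the original deposit: Bank 1 lends 300.8·0.7200 = 216.5760, Bank 2 lends 300.8·0.7200² ≈ 155.9347, and so on.
Summing a geometric series: total = 300.8·[0.7200·(1 − 0.7200^6) / (1 − 0.7200)] ≈ 665.7283 billion.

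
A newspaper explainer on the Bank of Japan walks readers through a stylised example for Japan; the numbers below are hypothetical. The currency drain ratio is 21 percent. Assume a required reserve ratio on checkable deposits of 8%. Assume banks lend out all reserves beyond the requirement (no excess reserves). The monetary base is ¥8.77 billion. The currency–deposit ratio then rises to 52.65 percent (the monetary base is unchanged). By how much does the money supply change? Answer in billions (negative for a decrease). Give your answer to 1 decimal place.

Initially m₁ = (1 + 0.21) / (0.08 + 0.21) ≈ 4.1724, so M₁ = 4.1724 × 8.77 ≈ 36.5919 billion.
After the change m₂ = (1 + 0.5265) / (0.08 + 0.5265) ≈ 2.5169, so M₂ = 2.5169 × 8.77 ≈ 22.0732 billion.
ΔM = M₂ − M₁ = 22.0732 − 36.5919 = -14.5187 billion.

-14.5 billion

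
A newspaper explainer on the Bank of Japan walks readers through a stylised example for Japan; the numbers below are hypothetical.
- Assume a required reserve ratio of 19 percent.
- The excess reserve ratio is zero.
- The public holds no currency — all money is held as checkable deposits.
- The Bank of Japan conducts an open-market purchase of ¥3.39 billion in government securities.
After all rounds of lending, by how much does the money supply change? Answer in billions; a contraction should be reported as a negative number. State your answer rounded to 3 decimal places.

The simple money multiplier is m = 1/rr = 1/0.19 ≈ 5.26316.
An open-market purchase increases the monetary base by 3.39 billion, so ΔM = m × ΔMB = 5.26316 × 3.39 ≈ 17.8421 billion.

¥17.842 billion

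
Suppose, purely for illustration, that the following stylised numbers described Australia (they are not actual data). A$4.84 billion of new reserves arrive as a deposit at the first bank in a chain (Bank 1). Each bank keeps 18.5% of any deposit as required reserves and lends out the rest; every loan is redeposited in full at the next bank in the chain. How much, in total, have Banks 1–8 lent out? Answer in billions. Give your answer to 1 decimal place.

A$17.2 billion

Bank i lends (1 − rr)^i of the original deposit: Bank 1 lends 4.84·0.8150 = 3.9446, Bank 2 lends 4.84·0.8150² ≈ 3.2148, and so on.
Summing a geometric series: total = 4.84·[0.8150·(1 − 0.8150^8) / (1 − 0.8150)] ≈ 17.1717 billion.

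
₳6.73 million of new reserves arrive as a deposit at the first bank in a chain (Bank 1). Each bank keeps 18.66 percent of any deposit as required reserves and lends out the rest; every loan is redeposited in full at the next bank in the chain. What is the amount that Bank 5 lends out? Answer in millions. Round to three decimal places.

Each bank lends a fraction (1 − rr) = 0.8134 of the deposit it receives, so Bank 5 receives 6.73·0.8134^4 and lends 6.73·0.8134^5 ≈ 2.3963 million.

₳2.396 million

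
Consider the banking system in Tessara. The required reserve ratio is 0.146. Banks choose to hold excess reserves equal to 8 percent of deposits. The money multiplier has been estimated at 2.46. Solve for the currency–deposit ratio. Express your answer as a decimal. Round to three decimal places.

0.304

Using m = 2.46. From m = (1 + c)/(c + rr + e), rearranging gives 1 + c = m·(c + rr + e), so c·(1 − m) = m·(rr + e) − 1.
Hence c = [m·(rr + e) − 1]/(1 − m) = [2.46 × (0.146 + 0.08) − 1] / (1 − 2.46) ≈ 0.304137.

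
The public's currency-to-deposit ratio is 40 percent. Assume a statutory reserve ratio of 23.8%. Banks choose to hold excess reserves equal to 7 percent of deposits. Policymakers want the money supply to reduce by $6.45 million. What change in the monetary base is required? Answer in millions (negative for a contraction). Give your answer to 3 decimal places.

The money multiplier is m = (1 + c) / (rr + e + c) = (1 + 0.4) / (0.238 + 0.07 + 0.4) ≈ 1.97740.
ΔMB = ΔM / m = (−6.45) / 1.97740 ≈ -3.2619 million.

-3.262 million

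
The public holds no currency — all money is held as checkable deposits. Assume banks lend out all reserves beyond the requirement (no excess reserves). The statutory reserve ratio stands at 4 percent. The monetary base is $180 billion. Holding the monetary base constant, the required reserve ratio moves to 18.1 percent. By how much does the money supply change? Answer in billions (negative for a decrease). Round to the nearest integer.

-3506 billion

Initially m₁ = 1 / (0.04) = 25, so M₁ = 25 × 180 = 4500 billion.
After the change m₂ = 1 / (0.181) ≈ 5.5249, so M₂ = 5.5249 × 180 = 994.482 billion.
ΔM = M₂ − M₁ = 994.482 − 4500 = -3505.518 billion.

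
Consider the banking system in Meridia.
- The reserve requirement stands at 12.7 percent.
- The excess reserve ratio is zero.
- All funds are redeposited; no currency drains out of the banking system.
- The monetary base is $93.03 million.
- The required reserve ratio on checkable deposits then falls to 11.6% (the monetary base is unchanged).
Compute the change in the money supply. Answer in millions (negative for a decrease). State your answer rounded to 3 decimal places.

Initially m₁ = 1 / (0.127) ≈ 7.874016, so M₁ = 7.874016 × 93.03 ≈ 732.5197 million.
After the change m₂ = 1 / (0.116) ≈ 8.620690, so M₂ = 8.620690 × 93.03 ≈ 801.9828 million.
ΔM = M₂ − M₁ = 801.9828 − 732.5197 = 69.4631 million.

$69.463 million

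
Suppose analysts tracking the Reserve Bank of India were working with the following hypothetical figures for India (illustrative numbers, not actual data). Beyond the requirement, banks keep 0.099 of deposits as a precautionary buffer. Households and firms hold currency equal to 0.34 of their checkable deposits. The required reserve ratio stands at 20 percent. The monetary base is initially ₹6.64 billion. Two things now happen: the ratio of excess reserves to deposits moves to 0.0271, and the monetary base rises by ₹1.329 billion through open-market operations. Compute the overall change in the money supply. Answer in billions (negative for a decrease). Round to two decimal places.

₹4.91 billion

Before: m₁ = (1 + 0.34) / (0.2 + 0.099 + 0.34) ≈ 2.0970, MB₁ = 6.64, so M₁ = 2.0970 × 6.64 ≈ 13.9241 billion.
After: m₂ = (1 + 0.34) / (0.2 + 0.0271 + 0.34) ≈ 2.3629, MB₂ = 6.64 + 1.329 = 7.969, so M₂ = 2.3629 × 7.969 ≈ 18.83 billion.
ΔM = M₂ − M₁ = 18.83 − 13.9241 = 4.9059 billion.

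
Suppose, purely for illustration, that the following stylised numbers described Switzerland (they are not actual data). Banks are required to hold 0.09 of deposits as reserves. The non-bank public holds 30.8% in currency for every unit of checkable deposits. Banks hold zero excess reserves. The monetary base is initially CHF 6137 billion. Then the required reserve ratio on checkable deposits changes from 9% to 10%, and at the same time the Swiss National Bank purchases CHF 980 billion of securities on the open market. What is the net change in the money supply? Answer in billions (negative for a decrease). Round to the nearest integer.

CHF 2647 billion

Before: m₁ = (1 + 0.308) / (0.09 + 0.308) ≈ 3.28643, MB₁ = 6137, so M₁ = 3.28643 × 6137 ≈ 20168.8209 billion.
After: m₂ = (1 + 0.308) / (0.1 + 0.308) ≈ 3.20588, MB₂ = 6137 + 980 = 7117, so M₂ = 3.20588 × 7117 ≈ 22816.248 billion.
ΔM = M₂ − M₁ = 22816.248 − 20168.8209 = 2647.4271 billion.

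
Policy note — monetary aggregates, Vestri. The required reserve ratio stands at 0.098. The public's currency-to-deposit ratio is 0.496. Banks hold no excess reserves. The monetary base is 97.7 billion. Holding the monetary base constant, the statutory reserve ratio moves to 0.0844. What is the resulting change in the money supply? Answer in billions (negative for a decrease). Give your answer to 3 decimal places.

5.766 billion

Initially m₁ = (1 + 0.496) / (0.098 + 0.496) ≈ 2.518519, so M₁ = 2.518519 × 97.7 ≈ 246.0593 billion.
After the change m₂ = (1 + 0.496) / (0.0844 + 0.496) ≈ 2.577533, so M₂ = 2.577533 × 97.7 ≈ 251.825 billion.
ΔM = M₂ − M₁ = 251.825 − 246.0593 = 5.7657 billion.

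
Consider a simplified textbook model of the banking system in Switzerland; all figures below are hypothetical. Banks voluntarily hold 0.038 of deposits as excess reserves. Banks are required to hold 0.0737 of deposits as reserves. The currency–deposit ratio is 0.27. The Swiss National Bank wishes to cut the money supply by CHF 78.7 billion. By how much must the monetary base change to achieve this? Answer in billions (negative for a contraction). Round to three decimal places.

-23.653 billion

The money multiplier is m = (1 + c) / (rr + e + c) = (1 + 0.27) / (0.0737 + 0.038 + 0.27) ≈ 3.327220.
ΔMB = ΔM / m = (−78.7) / 3.327220 ≈ -23.6534 billion.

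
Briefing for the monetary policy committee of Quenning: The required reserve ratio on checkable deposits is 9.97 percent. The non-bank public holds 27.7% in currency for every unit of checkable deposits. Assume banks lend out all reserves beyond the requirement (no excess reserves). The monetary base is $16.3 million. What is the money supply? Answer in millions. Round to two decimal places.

$55.26 million

The money multiplier is m = (1 + c) / (rr + c) = (1 + 0.277) / (0.0997 + 0.277) ≈ 3.38997.
So M = m × MB = 3.38997 × 16.3 ≈ 55.2565 million.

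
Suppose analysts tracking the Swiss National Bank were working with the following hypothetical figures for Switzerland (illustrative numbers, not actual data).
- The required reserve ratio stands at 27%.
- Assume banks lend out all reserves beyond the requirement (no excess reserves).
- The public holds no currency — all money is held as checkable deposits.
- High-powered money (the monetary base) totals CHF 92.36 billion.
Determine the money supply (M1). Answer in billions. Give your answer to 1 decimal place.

With no currency drain or excess reserves, the money multiplier is m = 1/rr = 1/0.27 ≈ 3.7037.
Money supply M = m × MB = 3.7037 × 92.36 ≈ 342.0737 billion.

CHF 342.1 billion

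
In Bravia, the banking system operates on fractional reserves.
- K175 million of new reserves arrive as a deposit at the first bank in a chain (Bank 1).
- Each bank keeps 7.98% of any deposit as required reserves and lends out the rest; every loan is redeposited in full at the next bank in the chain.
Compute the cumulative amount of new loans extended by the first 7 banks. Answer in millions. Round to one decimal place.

K890.5 million

Bank i lends (1 − rr)^i of the original deposit: Bank 1 lends 175·0.9202 = 161.0350, Bank 2 lends 175·0.9202² ≈ 148.1844, and so on.
Summing a geometric series: total = 175·[0.9202·(1 − 0.9202^7) / (1 − 0.9202)] ≈ 890.5436 million.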